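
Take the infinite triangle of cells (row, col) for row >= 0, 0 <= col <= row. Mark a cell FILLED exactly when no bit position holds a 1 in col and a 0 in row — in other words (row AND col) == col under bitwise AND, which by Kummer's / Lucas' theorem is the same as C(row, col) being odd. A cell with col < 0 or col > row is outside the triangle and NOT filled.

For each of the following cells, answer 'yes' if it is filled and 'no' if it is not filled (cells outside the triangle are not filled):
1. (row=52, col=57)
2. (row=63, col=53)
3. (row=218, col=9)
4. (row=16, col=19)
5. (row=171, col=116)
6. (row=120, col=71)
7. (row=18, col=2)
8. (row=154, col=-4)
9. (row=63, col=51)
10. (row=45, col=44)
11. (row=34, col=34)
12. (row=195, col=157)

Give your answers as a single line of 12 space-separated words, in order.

(52,57): col outside [0, 52] -> not filled
(63,53): row=0b111111, col=0b110101, row AND col = 0b110101 = 53; 53 == 53 -> filled
(218,9): row=0b11011010, col=0b1001, row AND col = 0b1000 = 8; 8 != 9 -> empty
(16,19): col outside [0, 16] -> not filled
(171,116): row=0b10101011, col=0b1110100, row AND col = 0b100000 = 32; 32 != 116 -> empty
(120,71): row=0b1111000, col=0b1000111, row AND col = 0b1000000 = 64; 64 != 71 -> empty
(18,2): row=0b10010, col=0b10, row AND col = 0b10 = 2; 2 == 2 -> filled
(154,-4): col outside [0, 154] -> not filled
(63,51): row=0b111111, col=0b110011, row AND col = 0b110011 = 51; 51 == 51 -> filled
(45,44): row=0b101101, col=0b101100, row AND col = 0b101100 = 44; 44 == 44 -> filled
(34,34): row=0b100010, col=0b100010, row AND col = 0b100010 = 34; 34 == 34 -> filled
(195,157): row=0b11000011, col=0b10011101, row AND col = 0b10000001 = 129; 129 != 157 -> empty

Answer: no yes no no no no yes no yes yes yes no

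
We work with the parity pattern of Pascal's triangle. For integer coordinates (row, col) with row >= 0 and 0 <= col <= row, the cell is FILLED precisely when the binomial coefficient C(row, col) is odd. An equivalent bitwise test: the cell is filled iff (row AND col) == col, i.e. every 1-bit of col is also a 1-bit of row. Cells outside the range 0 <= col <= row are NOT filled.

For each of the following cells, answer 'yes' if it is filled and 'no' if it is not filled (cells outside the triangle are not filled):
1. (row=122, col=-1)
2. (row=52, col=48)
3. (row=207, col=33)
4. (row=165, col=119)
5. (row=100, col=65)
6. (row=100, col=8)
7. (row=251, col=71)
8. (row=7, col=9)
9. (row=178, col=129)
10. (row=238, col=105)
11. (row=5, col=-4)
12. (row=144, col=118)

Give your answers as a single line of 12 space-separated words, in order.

Answer: no yes no no no no no no no no no no

Derivation:
(122,-1): col outside [0, 122] -> not filled
(52,48): row=0b110100, col=0b110000, row AND col = 0b110000 = 48; 48 == 48 -> filled
(207,33): row=0b11001111, col=0b100001, row AND col = 0b1 = 1; 1 != 33 -> empty
(165,119): row=0b10100101, col=0b1110111, row AND col = 0b100101 = 37; 37 != 119 -> empty
(100,65): row=0b1100100, col=0b1000001, row AND col = 0b1000000 = 64; 64 != 65 -> empty
(100,8): row=0b1100100, col=0b1000, row AND col = 0b0 = 0; 0 != 8 -> empty
(251,71): row=0b11111011, col=0b1000111, row AND col = 0b1000011 = 67; 67 != 71 -> empty
(7,9): col outside [0, 7] -> not filled
(178,129): row=0b10110010, col=0b10000001, row AND col = 0b10000000 = 128; 128 != 129 -> empty
(238,105): row=0b11101110, col=0b1101001, row AND col = 0b1101000 = 104; 104 != 105 -> empty
(5,-4): col outside [0, 5] -> not filled
(144,118): row=0b10010000, col=0b1110110, row AND col = 0b10000 = 16; 16 != 118 -> empty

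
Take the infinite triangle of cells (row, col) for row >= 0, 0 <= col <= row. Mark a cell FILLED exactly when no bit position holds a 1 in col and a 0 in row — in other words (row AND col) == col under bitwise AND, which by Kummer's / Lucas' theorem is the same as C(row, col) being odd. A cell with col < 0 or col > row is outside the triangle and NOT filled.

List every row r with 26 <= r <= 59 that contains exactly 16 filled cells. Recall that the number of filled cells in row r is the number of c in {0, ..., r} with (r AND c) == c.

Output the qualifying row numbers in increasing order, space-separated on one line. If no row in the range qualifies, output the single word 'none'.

Answer: 27 29 30 39 43 45 46 51 53 54 57 58

Derivation:
Row r has 2^popcount(r) filled cells, so we need popcount(r) = log2(16) = 4.
Scan r = 26..59 and keep those with exactly 4 one-bits:
r=26=11010 popcount=3 -> skip
r=27=11011 popcount=4 -> KEEP
r=28=11100 popcount=3 -> skip
r=29=11101 popcount=4 -> KEEP
r=30=11110 popcount=4 -> KEEP
r=31=11111 popcount=5 -> skip
r=32=100000 popcount=1 -> skip
r=33=100001 popcount=2 -> skip
r=34=100010 popcount=2 -> skip
r=35=100011 popcount=3 -> skip
r=36=100100 popcount=2 -> skip
r=37=100101 popcount=3 -> skip
r=38=100110 popcount=3 -> skip
r=39=100111 popcount=4 -> KEEP
r=40=101000 popcount=2 -> skip
r=41=101001 popcount=3 -> skip
r=42=101010 popcount=3 -> skip
r=43=101011 popcount=4 -> KEEP
r=44=101100 popcount=3 -> skip
r=45=101101 popcount=4 -> KEEP
r=46=101110 popcount=4 -> KEEP
r=47=101111 popcount=5 -> skip
r=48=110000 popcount=2 -> skip
r=49=110001 popcount=3 -> skip
r=50=110010 popcount=3 -> skip
r=51=110011 popcount=4 -> KEEP
r=52=110100 popcount=3 -> skip
r=53=110101 popcount=4 -> KEEP
r=54=110110 popcount=4 -> KEEP
r=55=110111 popcount=5 -> skip
r=56=111000 popcount=3 -> skip
r=57=111001 popcount=4 -> KEEP
r=58=111010 popcount=4 -> KEEP
r=59=111011 popcount=5 -> skip
Kept rows: 27 29 30 39 43 45 46 51 53 54 57 58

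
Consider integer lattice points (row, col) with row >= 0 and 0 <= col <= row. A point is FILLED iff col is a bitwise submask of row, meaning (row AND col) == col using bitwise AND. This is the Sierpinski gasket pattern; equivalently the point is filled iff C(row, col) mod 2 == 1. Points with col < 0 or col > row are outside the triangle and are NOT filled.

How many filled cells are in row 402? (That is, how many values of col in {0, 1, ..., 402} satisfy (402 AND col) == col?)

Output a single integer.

Answer: 16

Derivation:
402 in binary = 110010010
popcount(402) = number of 1-bits in 110010010 = 4
A col c satisfies (402 AND c) == c iff every set bit of c is also set in 402; each of the 4 set bits of 402 can independently be on or off in c.
count = 2^4 = 16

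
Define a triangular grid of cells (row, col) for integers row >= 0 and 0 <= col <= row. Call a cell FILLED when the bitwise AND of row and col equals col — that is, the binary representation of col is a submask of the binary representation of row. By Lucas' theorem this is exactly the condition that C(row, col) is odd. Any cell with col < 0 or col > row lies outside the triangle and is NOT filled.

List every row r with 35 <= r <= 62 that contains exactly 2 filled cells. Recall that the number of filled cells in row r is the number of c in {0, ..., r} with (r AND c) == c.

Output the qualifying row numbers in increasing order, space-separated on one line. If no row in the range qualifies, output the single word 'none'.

Answer: none

Derivation:
Row r has 2^popcount(r) filled cells, so we need popcount(r) = log2(2) = 1.
Scan r = 35..62 and keep those with exactly 1 one-bits:
r=35=100011 popcount=3 -> skip
r=36=100100 popcount=2 -> skip
r=37=100101 popcount=3 -> skip
r=38=100110 popcount=3 -> skip
r=39=100111 popcount=4 -> skip
r=40=101000 popcount=2 -> skip
r=41=101001 popcount=3 -> skip
r=42=101010 popcount=3 -> skip
r=43=101011 popcount=4 -> skip
r=44=101100 popcount=3 -> skip
r=45=101101 popcount=4 -> skip
r=46=101110 popcount=4 -> skip
r=47=101111 popcount=5 -> skip
r=48=110000 popcount=2 -> skip
r=49=110001 popcount=3 -> skip
r=50=110010 popcount=3 -> skip
r=51=110011 popcount=4 -> skip
r=52=110100 popcount=3 -> skip
r=53=110101 popcount=4 -> skip
r=54=110110 popcount=4 -> skip
r=55=110111 popcount=5 -> skip
r=56=111000 popcount=3 -> skip
r=57=111001 popcount=4 -> skip
r=58=111010 popcount=4 -> skip
r=59=111011 popcount=5 -> skip
r=60=111100 popcount=4 -> skip
r=61=111101 popcount=5 -> skip
r=62=111110 popcount=5 -> skip
Kept rows: none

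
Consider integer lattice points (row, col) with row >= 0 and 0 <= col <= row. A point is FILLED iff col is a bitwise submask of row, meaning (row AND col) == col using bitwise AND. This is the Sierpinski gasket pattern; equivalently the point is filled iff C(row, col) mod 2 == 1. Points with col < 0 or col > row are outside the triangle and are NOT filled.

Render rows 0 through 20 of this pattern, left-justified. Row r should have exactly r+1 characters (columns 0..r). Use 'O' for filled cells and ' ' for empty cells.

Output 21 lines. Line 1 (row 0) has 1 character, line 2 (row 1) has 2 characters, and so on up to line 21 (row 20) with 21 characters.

Answer: O
OO
O O
OOOO
O   O
OO  OO
O O O O
OOOOOOOO
O       O
OO      OO
O O     O O
OOOO    OOOO
O   O   O   O
OO  OO  OO  OO
O O O O O O O O
OOOOOOOOOOOOOOOO
O               O
OO              OO
O O             O O
OOOO            OOOO
O   O           O   O

Derivation:
r0=0: O
r1=1: OO
r2=10: O O
r3=11: OOOO
r4=100: O   O
r5=101: OO  OO
r6=110: O O O O
r7=111: OOOOOOOO
r8=1000: O       O
r9=1001: OO      OO
r10=1010: O O     O O
r11=1011: OOOO    OOOO
r12=1100: O   O   O   O
r13=1101: OO  OO  OO  OO
r14=1110: O O O O O O O O
r15=1111: OOOOOOOOOOOOOOOO
r16=10000: O               O
r17=10001: OO              OO
r18=10010: O O             O O
r19=10011: OOOO            OOOO
r20=10100: O   O           O   O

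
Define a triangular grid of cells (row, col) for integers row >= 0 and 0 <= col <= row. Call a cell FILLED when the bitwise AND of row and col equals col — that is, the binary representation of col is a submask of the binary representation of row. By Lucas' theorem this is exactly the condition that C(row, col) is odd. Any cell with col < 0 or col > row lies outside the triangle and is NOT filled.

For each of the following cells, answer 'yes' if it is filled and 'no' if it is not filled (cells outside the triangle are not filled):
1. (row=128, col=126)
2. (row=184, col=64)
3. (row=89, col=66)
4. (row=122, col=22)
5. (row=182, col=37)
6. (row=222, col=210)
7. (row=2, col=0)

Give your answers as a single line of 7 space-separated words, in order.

Answer: no no no no no yes yes

Derivation:
(128,126): row=0b10000000, col=0b1111110, row AND col = 0b0 = 0; 0 != 126 -> empty
(184,64): row=0b10111000, col=0b1000000, row AND col = 0b0 = 0; 0 != 64 -> empty
(89,66): row=0b1011001, col=0b1000010, row AND col = 0b1000000 = 64; 64 != 66 -> empty
(122,22): row=0b1111010, col=0b10110, row AND col = 0b10010 = 18; 18 != 22 -> empty
(182,37): row=0b10110110, col=0b100101, row AND col = 0b100100 = 36; 36 != 37 -> empty
(222,210): row=0b11011110, col=0b11010010, row AND col = 0b11010010 = 210; 210 == 210 -> filled
(2,0): row=0b10, col=0b0, row AND col = 0b0 = 0; 0 == 0 -> filled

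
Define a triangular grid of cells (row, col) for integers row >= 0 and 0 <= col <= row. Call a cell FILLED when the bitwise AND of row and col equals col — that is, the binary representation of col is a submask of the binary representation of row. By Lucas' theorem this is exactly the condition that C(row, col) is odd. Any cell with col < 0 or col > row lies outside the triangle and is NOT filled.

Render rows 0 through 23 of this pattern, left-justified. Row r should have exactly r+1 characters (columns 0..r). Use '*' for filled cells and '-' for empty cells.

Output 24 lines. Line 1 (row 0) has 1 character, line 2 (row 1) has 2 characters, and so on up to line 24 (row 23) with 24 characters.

Answer: *
**
*-*
****
*---*
**--**
*-*-*-*
********
*-------*
**------**
*-*-----*-*
****----****
*---*---*---*
**--**--**--**
*-*-*-*-*-*-*-*
****************
*---------------*
**--------------**
*-*-------------*-*
****------------****
*---*-----------*---*
**--**----------**--**
*-*-*-*---------*-*-*-*
********--------********

Derivation:
r0=0: *
r1=1: **
r2=10: *-*
r3=11: ****
r4=100: *---*
r5=101: **--**
r6=110: *-*-*-*
r7=111: ********
r8=1000: *-------*
r9=1001: **------**
r10=1010: *-*-----*-*
r11=1011: ****----****
r12=1100: *---*---*---*
r13=1101: **--**--**--**
r14=1110: *-*-*-*-*-*-*-*
r15=1111: ****************
r16=10000: *---------------*
r17=10001: **--------------**
r18=10010: *-*-------------*-*
r19=10011: ****------------****
r20=10100: *---*-----------*---*
r21=10101: **--**----------**--**
r22=10110: *-*-*-*---------*-*-*-*
r23=10111: ********--------********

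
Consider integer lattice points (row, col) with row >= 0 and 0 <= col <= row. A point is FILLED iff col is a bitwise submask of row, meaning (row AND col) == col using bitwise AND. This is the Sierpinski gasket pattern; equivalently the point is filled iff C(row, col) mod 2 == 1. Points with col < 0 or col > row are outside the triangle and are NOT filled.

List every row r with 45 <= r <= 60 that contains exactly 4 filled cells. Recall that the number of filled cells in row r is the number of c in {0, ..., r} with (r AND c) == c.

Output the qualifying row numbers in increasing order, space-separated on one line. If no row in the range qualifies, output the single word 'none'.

Answer: 48

Derivation:
Row r has 2^popcount(r) filled cells, so we need popcount(r) = log2(4) = 2.
Scan r = 45..60 and keep those with exactly 2 one-bits:
r=45=101101 popcount=4 -> skip
r=46=101110 popcount=4 -> skip
r=47=101111 popcount=5 -> skip
r=48=110000 popcount=2 -> KEEP
r=49=110001 popcount=3 -> skip
r=50=110010 popcount=3 -> skip
r=51=110011 popcount=4 -> skip
r=52=110100 popcount=3 -> skip
r=53=110101 popcount=4 -> skip
r=54=110110 popcount=4 -> skip
r=55=110111 popcount=5 -> skip
r=56=111000 popcount=3 -> skip
r=57=111001 popcount=4 -> skip
r=58=111010 popcount=4 -> skip
r=59=111011 popcount=5 -> skip
r=60=111100 popcount=4 -> skip
Kept rows: 48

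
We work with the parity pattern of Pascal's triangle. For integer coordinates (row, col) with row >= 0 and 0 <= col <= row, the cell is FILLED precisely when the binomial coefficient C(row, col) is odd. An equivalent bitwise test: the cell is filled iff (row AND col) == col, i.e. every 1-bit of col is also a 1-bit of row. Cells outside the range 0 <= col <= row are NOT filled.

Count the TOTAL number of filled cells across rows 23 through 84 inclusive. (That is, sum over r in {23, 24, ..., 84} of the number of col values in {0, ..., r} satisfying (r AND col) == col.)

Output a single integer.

r23=10111 pc4: +16 =16
r24=11000 pc2: +4 =20
r25=11001 pc3: +8 =28
r26=11010 pc3: +8 =36
r27=11011 pc4: +16 =52
r28=11100 pc3: +8 =60
r29=11101 pc4: +16 =76
r30=11110 pc4: +16 =92
r31=11111 pc5: +32 =124
r32=100000 pc1: +2 =126
r33=100001 pc2: +4 =130
r34=100010 pc2: +4 =134
r35=100011 pc3: +8 =142
r36=100100 pc2: +4 =146
r37=100101 pc3: +8 =154
r38=100110 pc3: +8 =162
r39=100111 pc4: +16 =178
r40=101000 pc2: +4 =182
r41=101001 pc3: +8 =190
r42=101010 pc3: +8 =198
r43=101011 pc4: +16 =214
r44=101100 pc3: +8 =222
r45=101101 pc4: +16 =238
r46=101110 pc4: +16 =254
r47=101111 pc5: +32 =286
r48=110000 pc2: +4 =290
r49=110001 pc3: +8 =298
r50=110010 pc3: +8 =306
r51=110011 pc4: +16 =322
r52=110100 pc3: +8 =330
r53=110101 pc4: +16 =346
r54=110110 pc4: +16 =362
r55=110111 pc5: +32 =394
r56=111000 pc3: +8 =402
r57=111001 pc4: +16 =418
r58=111010 pc4: +16 =434
r59=111011 pc5: +32 =466
r60=111100 pc4: +16 =482
r61=111101 pc5: +32 =514
r62=111110 pc5: +32 =546
r63=111111 pc6: +64 =610
r64=1000000 pc1: +2 =612
r65=1000001 pc2: +4 =616
r66=1000010 pc2: +4 =620
r67=1000011 pc3: +8 =628
r68=1000100 pc2: +4 =632
r69=1000101 pc3: +8 =640
r70=1000110 pc3: +8 =648
r71=1000111 pc4: +16 =664
r72=1001000 pc2: +4 =668
r73=1001001 pc3: +8 =676
r74=1001010 pc3: +8 =684
r75=1001011 pc4: +16 =700
r76=1001100 pc3: +8 =708
r77=1001101 pc4: +16 =724
r78=1001110 pc4: +16 =740
r79=1001111 pc5: +32 =772
r80=1010000 pc2: +4 =776
r81=1010001 pc3: +8 =784
r82=1010010 pc3: +8 =792
r83=1010011 pc4: +16 =808
r84=1010100 pc3: +8 =816

Answer: 816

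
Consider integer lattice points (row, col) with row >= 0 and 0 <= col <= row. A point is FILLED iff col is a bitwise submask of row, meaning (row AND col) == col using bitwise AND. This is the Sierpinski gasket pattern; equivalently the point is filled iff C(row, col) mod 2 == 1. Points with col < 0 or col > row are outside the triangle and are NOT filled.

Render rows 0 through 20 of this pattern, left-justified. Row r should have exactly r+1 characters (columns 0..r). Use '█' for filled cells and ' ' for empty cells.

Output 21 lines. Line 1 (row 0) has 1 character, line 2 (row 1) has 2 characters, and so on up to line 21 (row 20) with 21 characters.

Answer: █
██
█ █
████
█   █
██  ██
█ █ █ █
████████
█       █
██      ██
█ █     █ █
████    ████
█   █   █   █
██  ██  ██  ██
█ █ █ █ █ █ █ █
████████████████
█               █
██              ██
█ █             █ █
████            ████
█   █           █   █

Derivation:
r0=0: █
r1=1: ██
r2=10: █ █
r3=11: ████
r4=100: █   █
r5=101: ██  ██
r6=110: █ █ █ █
r7=111: ████████
r8=1000: █       █
r9=1001: ██      ██
r10=1010: █ █     █ █
r11=1011: ████    ████
r12=1100: █   █   █   █
r13=1101: ██  ██  ██  ██
r14=1110: █ █ █ █ █ █ █ █
r15=1111: ████████████████
r16=10000: █               █
r17=10001: ██              ██
r18=10010: █ █             █ █
r19=10011: ████            ████
r20=10100: █   █           █   █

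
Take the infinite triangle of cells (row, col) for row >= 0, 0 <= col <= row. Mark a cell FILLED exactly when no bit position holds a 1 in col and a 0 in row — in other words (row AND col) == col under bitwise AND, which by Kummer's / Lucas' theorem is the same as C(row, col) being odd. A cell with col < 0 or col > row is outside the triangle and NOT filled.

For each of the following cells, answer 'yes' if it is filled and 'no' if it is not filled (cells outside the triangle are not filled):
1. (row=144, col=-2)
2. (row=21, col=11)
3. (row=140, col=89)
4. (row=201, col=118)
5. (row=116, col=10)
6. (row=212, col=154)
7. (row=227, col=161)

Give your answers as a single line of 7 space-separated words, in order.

Answer: no no no no no no yes

Derivation:
(144,-2): col outside [0, 144] -> not filled
(21,11): row=0b10101, col=0b1011, row AND col = 0b1 = 1; 1 != 11 -> empty
(140,89): row=0b10001100, col=0b1011001, row AND col = 0b1000 = 8; 8 != 89 -> empty
(201,118): row=0b11001001, col=0b1110110, row AND col = 0b1000000 = 64; 64 != 118 -> empty
(116,10): row=0b1110100, col=0b1010, row AND col = 0b0 = 0; 0 != 10 -> empty
(212,154): row=0b11010100, col=0b10011010, row AND col = 0b10010000 = 144; 144 != 154 -> empty
(227,161): row=0b11100011, col=0b10100001, row AND col = 0b10100001 = 161; 161 == 161 -> filled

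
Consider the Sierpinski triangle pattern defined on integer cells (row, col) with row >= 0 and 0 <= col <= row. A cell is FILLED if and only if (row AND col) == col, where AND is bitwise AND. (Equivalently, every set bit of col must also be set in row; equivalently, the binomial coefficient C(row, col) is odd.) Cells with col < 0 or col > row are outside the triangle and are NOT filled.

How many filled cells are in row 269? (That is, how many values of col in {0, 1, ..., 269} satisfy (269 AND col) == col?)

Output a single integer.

269 in binary = 100001101
popcount(269) = number of 1-bits in 100001101 = 4
A col c satisfies (269 AND c) == c iff every set bit of c is also set in 269; each of the 4 set bits of 269 can independently be on or off in c.
count = 2^4 = 16

Answer: 16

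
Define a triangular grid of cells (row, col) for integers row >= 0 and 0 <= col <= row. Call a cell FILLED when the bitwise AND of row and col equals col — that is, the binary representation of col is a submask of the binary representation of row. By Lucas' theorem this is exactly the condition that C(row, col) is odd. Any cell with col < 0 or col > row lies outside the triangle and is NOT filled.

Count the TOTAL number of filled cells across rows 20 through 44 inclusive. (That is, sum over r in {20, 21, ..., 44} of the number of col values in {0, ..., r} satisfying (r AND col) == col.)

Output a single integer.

r20=10100 pc2: +4 =4
r21=10101 pc3: +8 =12
r22=10110 pc3: +8 =20
r23=10111 pc4: +16 =36
r24=11000 pc2: +4 =40
r25=11001 pc3: +8 =48
r26=11010 pc3: +8 =56
r27=11011 pc4: +16 =72
r28=11100 pc3: +8 =80
r29=11101 pc4: +16 =96
r30=11110 pc4: +16 =112
r31=11111 pc5: +32 =144
r32=100000 pc1: +2 =146
r33=100001 pc2: +4 =150
r34=100010 pc2: +4 =154
r35=100011 pc3: +8 =162
r36=100100 pc2: +4 =166
r37=100101 pc3: +8 =174
r38=100110 pc3: +8 =182
r39=100111 pc4: +16 =198
r40=101000 pc2: +4 =202
r41=101001 pc3: +8 =210
r42=101010 pc3: +8 =218
r43=101011 pc4: +16 =234
r44=101100 pc3: +8 =242

Answer: 242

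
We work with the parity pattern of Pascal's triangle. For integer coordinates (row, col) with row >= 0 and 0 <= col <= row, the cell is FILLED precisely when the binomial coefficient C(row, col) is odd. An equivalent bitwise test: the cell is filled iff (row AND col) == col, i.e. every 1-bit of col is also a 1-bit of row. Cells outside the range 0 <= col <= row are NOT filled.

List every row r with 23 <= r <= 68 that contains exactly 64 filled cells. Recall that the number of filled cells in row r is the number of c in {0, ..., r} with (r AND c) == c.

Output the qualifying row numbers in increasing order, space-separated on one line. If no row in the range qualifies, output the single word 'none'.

Row r has 2^popcount(r) filled cells, so we need popcount(r) = log2(64) = 6.
Scan r = 23..68 and keep those with exactly 6 one-bits:
r=23=10111 popcount=4 -> skip
r=24=11000 popcount=2 -> skip
r=25=11001 popcount=3 -> skip
r=26=11010 popcount=3 -> skip
r=27=11011 popcount=4 -> skip
r=28=11100 popcount=3 -> skip
r=29=11101 popcount=4 -> skip
r=30=11110 popcount=4 -> skip
r=31=11111 popcount=5 -> skip
r=32=100000 popcount=1 -> skip
r=33=100001 popcount=2 -> skip
r=34=100010 popcount=2 -> skip
r=35=100011 popcount=3 -> skip
r=36=100100 popcount=2 -> skip
r=37=100101 popcount=3 -> skip
r=38=100110 popcount=3 -> skip
r=39=100111 popcount=4 -> skip
r=40=101000 popcount=2 -> skip
r=41=101001 popcount=3 -> skip
r=42=101010 popcount=3 -> skip
r=43=101011 popcount=4 -> skip
r=44=101100 popcount=3 -> skip
r=45=101101 popcount=4 -> skip
r=46=101110 popcount=4 -> skip
r=47=101111 popcount=5 -> skip
r=48=110000 popcount=2 -> skip
r=49=110001 popcount=3 -> skip
r=50=110010 popcount=3 -> skip
r=51=110011 popcount=4 -> skip
r=52=110100 popcount=3 -> skip
r=53=110101 popcount=4 -> skip
r=54=110110 popcount=4 -> skip
r=55=110111 popcount=5 -> skip
r=56=111000 popcount=3 -> skip
r=57=111001 popcount=4 -> skip
r=58=111010 popcount=4 -> skip
r=59=111011 popcount=5 -> skip
r=60=111100 popcount=4 -> skip
r=61=111101 popcount=5 -> skip
r=62=111110 popcount=5 -> skip
r=63=111111 popcount=6 -> KEEP
r=64=1000000 popcount=1 -> skip
r=65=1000001 popcount=2 -> skip
r=66=1000010 popcount=2 -> skip
r=67=1000011 popcount=3 -> skip
r=68=1000100 popcount=2 -> skip
Kept rows: 63

Answer: 63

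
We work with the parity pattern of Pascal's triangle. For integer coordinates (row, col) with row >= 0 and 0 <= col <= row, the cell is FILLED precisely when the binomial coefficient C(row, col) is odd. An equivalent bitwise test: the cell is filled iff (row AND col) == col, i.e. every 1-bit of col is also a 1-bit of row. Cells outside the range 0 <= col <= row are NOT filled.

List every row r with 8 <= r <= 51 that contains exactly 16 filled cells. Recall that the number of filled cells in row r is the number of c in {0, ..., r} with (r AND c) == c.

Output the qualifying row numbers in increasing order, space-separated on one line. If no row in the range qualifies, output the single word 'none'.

Row r has 2^popcount(r) filled cells, so we need popcount(r) = log2(16) = 4.
Scan r = 8..51 and keep those with exactly 4 one-bits:
r=8=1000 popcount=1 -> skip
r=9=1001 popcount=2 -> skip
r=10=1010 popcount=2 -> skip
r=11=1011 popcount=3 -> skip
r=12=1100 popcount=2 -> skip
r=13=1101 popcount=3 -> skip
r=14=1110 popcount=3 -> skip
r=15=1111 popcount=4 -> KEEP
r=16=10000 popcount=1 -> skip
r=17=10001 popcount=2 -> skip
r=18=10010 popcount=2 -> skip
r=19=10011 popcount=3 -> skip
r=20=10100 popcount=2 -> skip
r=21=10101 popcount=3 -> skip
r=22=10110 popcount=3 -> skip
r=23=10111 popcount=4 -> KEEP
r=24=11000 popcount=2 -> skip
r=25=11001 popcount=3 -> skip
r=26=11010 popcount=3 -> skip
r=27=11011 popcount=4 -> KEEP
r=28=11100 popcount=3 -> skip
r=29=11101 popcount=4 -> KEEP
r=30=11110 popcount=4 -> KEEP
r=31=11111 popcount=5 -> skip
r=32=100000 popcount=1 -> skip
r=33=100001 popcount=2 -> skip
r=34=100010 popcount=2 -> skip
r=35=100011 popcount=3 -> skip
r=36=100100 popcount=2 -> skip
r=37=100101 popcount=3 -> skip
r=38=100110 popcount=3 -> skip
r=39=100111 popcount=4 -> KEEP
r=40=101000 popcount=2 -> skip
r=41=101001 popcount=3 -> skip
r=42=101010 popcount=3 -> skip
r=43=101011 popcount=4 -> KEEP
r=44=101100 popcount=3 -> skip
r=45=101101 popcount=4 -> KEEP
r=46=101110 popcount=4 -> KEEP
r=47=101111 popcount=5 -> skip
r=48=110000 popcount=2 -> skip
r=49=110001 popcount=3 -> skip
r=50=110010 popcount=3 -> skip
r=51=110011 popcount=4 -> KEEP
Kept rows: 15 23 27 29 30 39 43 45 46 51

Answer: 15 23 27 29 30 39 43 45 46 51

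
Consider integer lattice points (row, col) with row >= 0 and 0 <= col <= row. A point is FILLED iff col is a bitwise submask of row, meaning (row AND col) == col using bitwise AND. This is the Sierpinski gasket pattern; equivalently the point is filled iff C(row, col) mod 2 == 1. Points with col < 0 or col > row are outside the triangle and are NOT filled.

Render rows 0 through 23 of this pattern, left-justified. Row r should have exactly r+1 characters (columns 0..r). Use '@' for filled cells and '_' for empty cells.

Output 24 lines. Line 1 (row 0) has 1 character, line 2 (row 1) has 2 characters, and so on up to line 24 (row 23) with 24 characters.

Answer: @
@@
@_@
@@@@
@___@
@@__@@
@_@_@_@
@@@@@@@@
@_______@
@@______@@
@_@_____@_@
@@@@____@@@@
@___@___@___@
@@__@@__@@__@@
@_@_@_@_@_@_@_@
@@@@@@@@@@@@@@@@
@_______________@
@@______________@@
@_@_____________@_@
@@@@____________@@@@
@___@___________@___@
@@__@@__________@@__@@
@_@_@_@_________@_@_@_@
@@@@@@@@________@@@@@@@@

Derivation:
r0=0: @
r1=1: @@
r2=10: @_@
r3=11: @@@@
r4=100: @___@
r5=101: @@__@@
r6=110: @_@_@_@
r7=111: @@@@@@@@
r8=1000: @_______@
r9=1001: @@______@@
r10=1010: @_@_____@_@
r11=1011: @@@@____@@@@
r12=1100: @___@___@___@
r13=1101: @@__@@__@@__@@
r14=1110: @_@_@_@_@_@_@_@
r15=1111: @@@@@@@@@@@@@@@@
r16=10000: @_______________@
r17=10001: @@______________@@
r18=10010: @_@_____________@_@
r19=10011: @@@@____________@@@@
r20=10100: @___@___________@___@
r21=10101: @@__@@__________@@__@@
r22=10110: @_@_@_@_________@_@_@_@
r23=10111: @@@@@@@@________@@@@@@@@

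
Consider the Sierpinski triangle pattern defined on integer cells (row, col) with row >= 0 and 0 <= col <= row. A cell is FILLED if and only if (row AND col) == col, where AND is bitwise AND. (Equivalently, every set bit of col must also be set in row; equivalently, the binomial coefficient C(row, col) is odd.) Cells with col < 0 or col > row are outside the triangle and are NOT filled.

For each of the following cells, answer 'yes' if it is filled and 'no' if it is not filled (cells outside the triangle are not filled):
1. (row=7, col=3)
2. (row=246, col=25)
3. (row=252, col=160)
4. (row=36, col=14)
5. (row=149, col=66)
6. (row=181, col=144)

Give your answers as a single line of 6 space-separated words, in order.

Answer: yes no yes no no yes

Derivation:
(7,3): row=0b111, col=0b11, row AND col = 0b11 = 3; 3 == 3 -> filled
(246,25): row=0b11110110, col=0b11001, row AND col = 0b10000 = 16; 16 != 25 -> empty
(252,160): row=0b11111100, col=0b10100000, row AND col = 0b10100000 = 160; 160 == 160 -> filled
(36,14): row=0b100100, col=0b1110, row AND col = 0b100 = 4; 4 != 14 -> empty
(149,66): row=0b10010101, col=0b1000010, row AND col = 0b0 = 0; 0 != 66 -> empty
(181,144): row=0b10110101, col=0b10010000, row AND col = 0b10010000 = 144; 144 == 144 -> filled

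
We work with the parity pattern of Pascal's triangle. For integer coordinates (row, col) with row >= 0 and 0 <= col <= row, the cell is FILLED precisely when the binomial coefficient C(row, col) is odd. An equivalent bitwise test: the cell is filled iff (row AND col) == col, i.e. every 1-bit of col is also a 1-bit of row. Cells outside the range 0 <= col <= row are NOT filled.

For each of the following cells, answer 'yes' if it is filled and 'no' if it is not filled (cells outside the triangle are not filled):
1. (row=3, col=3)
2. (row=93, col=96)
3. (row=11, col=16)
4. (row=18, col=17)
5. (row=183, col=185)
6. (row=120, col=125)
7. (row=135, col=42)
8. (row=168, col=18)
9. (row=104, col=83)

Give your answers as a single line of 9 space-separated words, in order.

Answer: yes no no no no no no no no

Derivation:
(3,3): row=0b11, col=0b11, row AND col = 0b11 = 3; 3 == 3 -> filled
(93,96): col outside [0, 93] -> not filled
(11,16): col outside [0, 11] -> not filled
(18,17): row=0b10010, col=0b10001, row AND col = 0b10000 = 16; 16 != 17 -> empty
(183,185): col outside [0, 183] -> not filled
(120,125): col outside [0, 120] -> not filled
(135,42): row=0b10000111, col=0b101010, row AND col = 0b10 = 2; 2 != 42 -> empty
(168,18): row=0b10101000, col=0b10010, row AND col = 0b0 = 0; 0 != 18 -> empty
(104,83): row=0b1101000, col=0b1010011, row AND col = 0b1000000 = 64; 64 != 83 -> empty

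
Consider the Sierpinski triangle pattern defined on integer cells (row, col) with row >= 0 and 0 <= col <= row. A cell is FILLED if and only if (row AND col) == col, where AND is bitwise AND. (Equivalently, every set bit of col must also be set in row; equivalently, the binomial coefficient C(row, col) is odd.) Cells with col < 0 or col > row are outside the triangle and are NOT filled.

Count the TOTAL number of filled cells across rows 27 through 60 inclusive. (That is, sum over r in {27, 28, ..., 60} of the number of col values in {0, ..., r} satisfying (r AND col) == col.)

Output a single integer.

Answer: 446

Derivation:
r27=11011 pc4: +16 =16
r28=11100 pc3: +8 =24
r29=11101 pc4: +16 =40
r30=11110 pc4: +16 =56
r31=11111 pc5: +32 =88
r32=100000 pc1: +2 =90
r33=100001 pc2: +4 =94
r34=100010 pc2: +4 =98
r35=100011 pc3: +8 =106
r36=100100 pc2: +4 =110
r37=100101 pc3: +8 =118
r38=100110 pc3: +8 =126
r39=100111 pc4: +16 =142
r40=101000 pc2: +4 =146
r41=101001 pc3: +8 =154
r42=101010 pc3: +8 =162
r43=101011 pc4: +16 =178
r44=101100 pc3: +8 =186
r45=101101 pc4: +16 =202
r46=101110 pc4: +16 =218
r47=101111 pc5: +32 =250
r48=110000 pc2: +4 =254
r49=110001 pc3: +8 =262
r50=110010 pc3: +8 =270
r51=110011 pc4: +16 =286
r52=110100 pc3: +8 =294
r53=110101 pc4: +16 =310
r54=110110 pc4: +16 =326
r55=110111 pc5: +32 =358
r56=111000 pc3: +8 =366
r57=111001 pc4: +16 =382
r58=111010 pc4: +16 =398
r59=111011 pc5: +32 =430
r60=111100 pc4: +16 =446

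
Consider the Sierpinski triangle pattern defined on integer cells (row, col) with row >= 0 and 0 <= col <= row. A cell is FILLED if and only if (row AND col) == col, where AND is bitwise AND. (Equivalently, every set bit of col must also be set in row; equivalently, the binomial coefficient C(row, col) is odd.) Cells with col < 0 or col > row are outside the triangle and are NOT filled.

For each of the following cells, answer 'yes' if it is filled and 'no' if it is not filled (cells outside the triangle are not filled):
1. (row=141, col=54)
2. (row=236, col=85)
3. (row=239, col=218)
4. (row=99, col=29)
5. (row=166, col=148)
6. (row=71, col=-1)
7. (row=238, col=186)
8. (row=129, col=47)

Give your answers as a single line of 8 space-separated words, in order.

(141,54): row=0b10001101, col=0b110110, row AND col = 0b100 = 4; 4 != 54 -> empty
(236,85): row=0b11101100, col=0b1010101, row AND col = 0b1000100 = 68; 68 != 85 -> empty
(239,218): row=0b11101111, col=0b11011010, row AND col = 0b11001010 = 202; 202 != 218 -> empty
(99,29): row=0b1100011, col=0b11101, row AND col = 0b1 = 1; 1 != 29 -> empty
(166,148): row=0b10100110, col=0b10010100, row AND col = 0b10000100 = 132; 132 != 148 -> empty
(71,-1): col outside [0, 71] -> not filled
(238,186): row=0b11101110, col=0b10111010, row AND col = 0b10101010 = 170; 170 != 186 -> empty
(129,47): row=0b10000001, col=0b101111, row AND col = 0b1 = 1; 1 != 47 -> empty

Answer: no no no no no no no no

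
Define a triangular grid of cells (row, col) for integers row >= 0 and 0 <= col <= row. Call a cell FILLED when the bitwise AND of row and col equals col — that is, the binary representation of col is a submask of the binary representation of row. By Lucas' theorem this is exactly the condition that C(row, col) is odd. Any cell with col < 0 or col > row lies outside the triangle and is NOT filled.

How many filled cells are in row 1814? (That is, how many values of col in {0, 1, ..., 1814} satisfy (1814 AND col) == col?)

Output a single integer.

Answer: 64

Derivation:
1814 in binary = 11100010110
popcount(1814) = number of 1-bits in 11100010110 = 6
A col c satisfies (1814 AND c) == c iff every set bit of c is also set in 1814; each of the 6 set bits of 1814 can independently be on or off in c.
count = 2^6 = 64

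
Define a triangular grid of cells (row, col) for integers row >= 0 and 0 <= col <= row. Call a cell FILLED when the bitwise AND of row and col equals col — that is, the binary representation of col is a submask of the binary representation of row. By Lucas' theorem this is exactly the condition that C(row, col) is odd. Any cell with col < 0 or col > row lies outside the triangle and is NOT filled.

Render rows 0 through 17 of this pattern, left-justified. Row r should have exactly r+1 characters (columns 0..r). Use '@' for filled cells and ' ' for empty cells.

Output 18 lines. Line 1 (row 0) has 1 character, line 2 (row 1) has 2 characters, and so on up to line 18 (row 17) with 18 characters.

r0=0: @
r1=1: @@
r2=10: @ @
r3=11: @@@@
r4=100: @   @
r5=101: @@  @@
r6=110: @ @ @ @
r7=111: @@@@@@@@
r8=1000: @       @
r9=1001: @@      @@
r10=1010: @ @     @ @
r11=1011: @@@@    @@@@
r12=1100: @   @   @   @
r13=1101: @@  @@  @@  @@
r14=1110: @ @ @ @ @ @ @ @
r15=1111: @@@@@@@@@@@@@@@@
r16=10000: @               @
r17=10001: @@              @@

Answer: @
@@
@ @
@@@@
@   @
@@  @@
@ @ @ @
@@@@@@@@
@       @
@@      @@
@ @     @ @
@@@@    @@@@
@   @   @   @
@@  @@  @@  @@
@ @ @ @ @ @ @ @
@@@@@@@@@@@@@@@@
@               @
@@              @@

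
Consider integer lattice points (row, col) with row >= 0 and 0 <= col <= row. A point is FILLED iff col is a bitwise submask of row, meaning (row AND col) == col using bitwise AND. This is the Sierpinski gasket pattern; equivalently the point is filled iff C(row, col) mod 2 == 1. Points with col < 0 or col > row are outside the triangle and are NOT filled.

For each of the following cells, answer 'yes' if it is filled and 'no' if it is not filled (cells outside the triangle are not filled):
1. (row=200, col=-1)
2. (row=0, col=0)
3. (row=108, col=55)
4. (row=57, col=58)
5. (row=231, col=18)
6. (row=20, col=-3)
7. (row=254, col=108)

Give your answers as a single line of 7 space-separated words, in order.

(200,-1): col outside [0, 200] -> not filled
(0,0): row=0b0, col=0b0, row AND col = 0b0 = 0; 0 == 0 -> filled
(108,55): row=0b1101100, col=0b110111, row AND col = 0b100100 = 36; 36 != 55 -> empty
(57,58): col outside [0, 57] -> not filled
(231,18): row=0b11100111, col=0b10010, row AND col = 0b10 = 2; 2 != 18 -> empty
(20,-3): col outside [0, 20] -> not filled
(254,108): row=0b11111110, col=0b1101100, row AND col = 0b1101100 = 108; 108 == 108 -> filled

Answer: no yes no no no no yes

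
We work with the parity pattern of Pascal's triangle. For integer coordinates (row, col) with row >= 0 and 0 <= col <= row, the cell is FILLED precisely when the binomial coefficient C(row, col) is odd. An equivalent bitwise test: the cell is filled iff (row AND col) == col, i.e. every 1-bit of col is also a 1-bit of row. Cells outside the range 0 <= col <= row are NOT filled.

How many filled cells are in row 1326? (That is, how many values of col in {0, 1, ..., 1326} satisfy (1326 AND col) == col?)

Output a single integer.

1326 in binary = 10100101110
popcount(1326) = number of 1-bits in 10100101110 = 6
A col c satisfies (1326 AND c) == c iff every set bit of c is also set in 1326; each of the 6 set bits of 1326 can independently be on or off in c.
count = 2^6 = 64

Answer: 64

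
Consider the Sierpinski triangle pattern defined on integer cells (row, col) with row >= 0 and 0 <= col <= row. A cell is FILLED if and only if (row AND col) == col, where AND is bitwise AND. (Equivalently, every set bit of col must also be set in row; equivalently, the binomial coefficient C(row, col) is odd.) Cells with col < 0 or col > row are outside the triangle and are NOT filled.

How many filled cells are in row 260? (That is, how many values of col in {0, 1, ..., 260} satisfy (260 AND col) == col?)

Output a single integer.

260 in binary = 100000100
popcount(260) = number of 1-bits in 100000100 = 2
A col c satisfies (260 AND c) == c iff every set bit of c is also set in 260; each of the 2 set bits of 260 can independently be on or off in c.
count = 2^2 = 4

Answer: 4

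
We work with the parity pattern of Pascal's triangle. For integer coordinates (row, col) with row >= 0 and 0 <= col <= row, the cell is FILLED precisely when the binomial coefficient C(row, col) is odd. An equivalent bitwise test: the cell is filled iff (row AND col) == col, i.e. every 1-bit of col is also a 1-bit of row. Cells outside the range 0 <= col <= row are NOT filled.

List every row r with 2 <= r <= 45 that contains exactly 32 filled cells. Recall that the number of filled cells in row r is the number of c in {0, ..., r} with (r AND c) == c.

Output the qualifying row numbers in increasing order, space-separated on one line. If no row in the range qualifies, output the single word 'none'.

Row r has 2^popcount(r) filled cells, so we need popcount(r) = log2(32) = 5.
Scan r = 2..45 and keep those with exactly 5 one-bits:
r=2=10 popcount=1 -> skip
r=3=11 popcount=2 -> skip
r=4=100 popcount=1 -> skip
r=5=101 popcount=2 -> skip
r=6=110 popcount=2 -> skip
r=7=111 popcount=3 -> skip
r=8=1000 popcount=1 -> skip
r=9=1001 popcount=2 -> skip
r=10=1010 popcount=2 -> skip
r=11=1011 popcount=3 -> skip
r=12=1100 popcount=2 -> skip
r=13=1101 popcount=3 -> skip
r=14=1110 popcount=3 -> skip
r=15=1111 popcount=4 -> skip
r=16=10000 popcount=1 -> skip
r=17=10001 popcount=2 -> skip
r=18=10010 popcount=2 -> skip
r=19=10011 popcount=3 -> skip
r=20=10100 popcount=2 -> skip
r=21=10101 popcount=3 -> skip
r=22=10110 popcount=3 -> skip
r=23=10111 popcount=4 -> skip
r=24=11000 popcount=2 -> skip
r=25=11001 popcount=3 -> skip
r=26=11010 popcount=3 -> skip
r=27=11011 popcount=4 -> skip
r=28=11100 popcount=3 -> skip
r=29=11101 popcount=4 -> skip
r=30=11110 popcount=4 -> skip
r=31=11111 popcount=5 -> KEEP
r=32=100000 popcount=1 -> skip
r=33=100001 popcount=2 -> skip
r=34=100010 popcount=2 -> skip
r=35=100011 popcount=3 -> skip
r=36=100100 popcount=2 -> skip
r=37=100101 popcount=3 -> skip
r=38=100110 popcount=3 -> skip
r=39=100111 popcount=4 -> skip
r=40=101000 popcount=2 -> skip
r=41=101001 popcount=3 -> skip
r=42=101010 popcount=3 -> skip
r=43=101011 popcount=4 -> skip
r=44=101100 popcount=3 -> skip
r=45=101101 popcount=4 -> skip
Kept rows: 31

Answer: 31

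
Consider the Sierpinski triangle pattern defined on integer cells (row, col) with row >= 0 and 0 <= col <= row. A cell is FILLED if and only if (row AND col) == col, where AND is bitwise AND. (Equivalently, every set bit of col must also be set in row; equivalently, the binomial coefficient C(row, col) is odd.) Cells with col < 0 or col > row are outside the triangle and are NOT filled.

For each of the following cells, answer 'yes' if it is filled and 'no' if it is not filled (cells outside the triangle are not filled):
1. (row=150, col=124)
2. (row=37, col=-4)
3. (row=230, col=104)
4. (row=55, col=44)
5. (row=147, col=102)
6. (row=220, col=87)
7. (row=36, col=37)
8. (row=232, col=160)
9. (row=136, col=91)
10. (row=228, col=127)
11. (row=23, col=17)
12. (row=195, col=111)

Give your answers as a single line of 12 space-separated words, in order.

Answer: no no no no no no no yes no no yes no

Derivation:
(150,124): row=0b10010110, col=0b1111100, row AND col = 0b10100 = 20; 20 != 124 -> empty
(37,-4): col outside [0, 37] -> not filled
(230,104): row=0b11100110, col=0b1101000, row AND col = 0b1100000 = 96; 96 != 104 -> empty
(55,44): row=0b110111, col=0b101100, row AND col = 0b100100 = 36; 36 != 44 -> empty
(147,102): row=0b10010011, col=0b1100110, row AND col = 0b10 = 2; 2 != 102 -> empty
(220,87): row=0b11011100, col=0b1010111, row AND col = 0b1010100 = 84; 84 != 87 -> empty
(36,37): col outside [0, 36] -> not filled
(232,160): row=0b11101000, col=0b10100000, row AND col = 0b10100000 = 160; 160 == 160 -> filled
(136,91): row=0b10001000, col=0b1011011, row AND col = 0b1000 = 8; 8 != 91 -> empty
(228,127): row=0b11100100, col=0b1111111, row AND col = 0b1100100 = 100; 100 != 127 -> empty
(23,17): row=0b10111, col=0b10001, row AND col = 0b10001 = 17; 17 == 17 -> filled
(195,111): row=0b11000011, col=0b1101111, row AND col = 0b1000011 = 67; 67 != 111 -> empty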